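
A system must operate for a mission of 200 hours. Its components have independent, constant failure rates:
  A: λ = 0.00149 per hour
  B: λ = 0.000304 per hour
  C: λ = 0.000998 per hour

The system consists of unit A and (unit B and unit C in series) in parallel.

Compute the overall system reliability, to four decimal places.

R(A) = exp(−0.00149 × 200) = 0.742301
R(B) = exp(−0.000304 × 200) = 0.941011
R(C) = exp(−0.000998 × 200) = 0.819058
Series (B and C): 0.941011 × 0.819058 = 0.770743
Parallel (A and [0.770743]): 1 − (1 − 0.742301)(1 − 0.770743) = 0.9409

0.9409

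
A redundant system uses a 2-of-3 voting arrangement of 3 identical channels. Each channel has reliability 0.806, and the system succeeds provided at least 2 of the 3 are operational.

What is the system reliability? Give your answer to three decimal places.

0.902

R = Σ_{i=2}^{3} C(3,i) p^i (1−p)^{3−i} with p = 0.806
C(3,2)·0.806^2·0.194^1 = 0.37809
C(3,3)·0.806^3·0.194^0 = 0.52361
Sum = 0.902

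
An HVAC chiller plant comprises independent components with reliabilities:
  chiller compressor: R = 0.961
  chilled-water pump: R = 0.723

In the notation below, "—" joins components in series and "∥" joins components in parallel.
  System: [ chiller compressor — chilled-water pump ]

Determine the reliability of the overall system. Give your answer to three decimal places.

Series (chiller compressor and chilled-water pump): 0.96100 × 0.72300 = 0.695

0.695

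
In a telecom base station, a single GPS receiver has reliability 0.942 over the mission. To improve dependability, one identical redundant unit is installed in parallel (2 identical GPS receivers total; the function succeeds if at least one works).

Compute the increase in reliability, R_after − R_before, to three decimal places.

R_before = 0.942
R_after = 1 − (1 − 0.942)^2 = 0.997
ΔR = 0.997 − 0.942 = 0.055

0.055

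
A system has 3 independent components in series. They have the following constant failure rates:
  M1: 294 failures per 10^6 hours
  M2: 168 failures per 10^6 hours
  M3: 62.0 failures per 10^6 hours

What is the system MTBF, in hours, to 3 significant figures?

Series of exponential components: λ_sys = Σ λ_i
λ_sys = 0.000294 + 0.000168 + 0.0000620 = 5.2400e-04 /h
MTBF = 1 / λ_sys = 1910 h

1910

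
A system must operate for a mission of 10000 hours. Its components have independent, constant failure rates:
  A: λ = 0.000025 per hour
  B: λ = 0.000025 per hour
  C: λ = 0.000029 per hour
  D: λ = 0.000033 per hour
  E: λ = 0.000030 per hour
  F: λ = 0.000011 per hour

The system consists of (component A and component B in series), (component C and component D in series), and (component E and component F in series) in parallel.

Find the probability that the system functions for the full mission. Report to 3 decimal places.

R(A) = exp(−0.000025 × 10000) = 0.77880
R(B) = exp(−0.000025 × 10000) = 0.77880
R(C) = exp(−0.000029 × 10000) = 0.74826
R(D) = exp(−0.000033 × 10000) = 0.71892
R(E) = exp(−0.000030 × 10000) = 0.74082
R(F) = exp(−0.000011 × 10000) = 0.89583
Series (A and B): 0.77880 × 0.77880 = 0.60653
Series (C and D): 0.74826 × 0.71892 = 0.53794
Series (E and F): 0.74082 × 0.89583 = 0.66365
Parallel ([0.60653], [0.53794], and [0.66365]): 1 − (1 − 0.60653)(1 − 0.53794)(1 − 0.66365) = 0.939

0.939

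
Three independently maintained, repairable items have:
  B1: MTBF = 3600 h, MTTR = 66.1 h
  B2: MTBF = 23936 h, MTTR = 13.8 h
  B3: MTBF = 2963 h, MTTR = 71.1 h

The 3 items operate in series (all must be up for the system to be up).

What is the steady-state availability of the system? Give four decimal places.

A(B1) = MTBF/(MTBF+MTTR) = 3600/(3600+66.1) = 0.981970
A(B2) = MTBF/(MTBF+MTTR) = 23936/(23936+13.8) = 0.999424
A(B3) = MTBF/(MTBF+MTTR) = 2963/(2963+71.1) = 0.976566
Series availability: 0.981970 × 0.999424 × 0.976566 = 0.9584

0.9584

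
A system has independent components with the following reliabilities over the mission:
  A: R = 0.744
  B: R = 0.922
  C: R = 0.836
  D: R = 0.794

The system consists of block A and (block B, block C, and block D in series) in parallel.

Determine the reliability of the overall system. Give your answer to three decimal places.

0.901

Series (B, C, and D): 0.92200 × 0.83600 × 0.79400 = 0.61201
Parallel (A and [0.61201]): 1 − (1 − 0.74400)(1 − 0.61201) = 0.901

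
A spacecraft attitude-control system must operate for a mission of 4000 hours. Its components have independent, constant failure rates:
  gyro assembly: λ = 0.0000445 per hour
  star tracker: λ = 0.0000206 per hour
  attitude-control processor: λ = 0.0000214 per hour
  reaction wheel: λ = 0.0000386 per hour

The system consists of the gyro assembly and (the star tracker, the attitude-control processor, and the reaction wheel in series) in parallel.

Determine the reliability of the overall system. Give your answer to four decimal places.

0.9551

R(gyro assembly) = exp(−0.0000445 × 4000) = 0.836942
R(star tracker) = exp(−0.0000206 × 4000) = 0.920904
R(attitude-control processor) = exp(−0.0000214 × 4000) = 0.917961
R(reaction wheel) = exp(−0.0000386 × 4000) = 0.856929
Series (star tracker, attitude-control processor, and reaction wheel): 0.920904 × 0.917961 × 0.856929 = 0.724408
Parallel (gyro assembly and [0.724408]): 1 − (1 − 0.836942)(1 − 0.724408) = 0.9551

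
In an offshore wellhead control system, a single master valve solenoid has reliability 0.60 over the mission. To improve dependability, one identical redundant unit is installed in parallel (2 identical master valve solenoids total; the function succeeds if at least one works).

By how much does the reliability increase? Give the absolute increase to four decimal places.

R_before = 0.60
R_after = 1 − (1 − 0.60)^2 = 0.8400
ΔR = 0.8400 − 0.60 = 0.2400

0.2400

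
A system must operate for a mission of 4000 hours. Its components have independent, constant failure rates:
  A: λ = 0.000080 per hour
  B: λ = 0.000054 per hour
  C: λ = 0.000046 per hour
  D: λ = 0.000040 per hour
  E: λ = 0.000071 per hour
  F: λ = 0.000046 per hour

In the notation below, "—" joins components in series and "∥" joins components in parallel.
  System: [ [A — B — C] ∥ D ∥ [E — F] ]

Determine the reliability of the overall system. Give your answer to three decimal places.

R(A) = exp(−0.000080 × 4000) = 0.72615
R(B) = exp(−0.000054 × 4000) = 0.80574
R(C) = exp(−0.000046 × 4000) = 0.83194
R(D) = exp(−0.000040 × 4000) = 0.85214
R(E) = exp(−0.000071 × 4000) = 0.75277
R(F) = exp(−0.000046 × 4000) = 0.83194
Series (A, B, and C): 0.72615 × 0.80574 × 0.83194 = 0.48676
Series (E and F): 0.75277 × 0.83194 = 0.62626
Parallel ([0.48676], D, and [0.62626]): 1 − (1 − 0.48676)(1 − 0.85214)(1 − 0.62626) = 0.972

0.972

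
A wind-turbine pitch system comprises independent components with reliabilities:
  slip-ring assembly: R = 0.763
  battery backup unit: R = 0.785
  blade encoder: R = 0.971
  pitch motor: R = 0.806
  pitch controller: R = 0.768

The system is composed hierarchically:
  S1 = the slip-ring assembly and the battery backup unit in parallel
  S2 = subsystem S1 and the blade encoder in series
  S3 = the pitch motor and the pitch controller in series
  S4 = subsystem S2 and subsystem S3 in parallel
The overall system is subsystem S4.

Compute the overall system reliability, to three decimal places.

Parallel (slip-ring assembly and battery backup unit): 1 − (1 − 0.76300)(1 − 0.78500) = 0.94905
Series ([0.94905] and blade encoder): 0.94905 × 0.97100 = 0.92153
Series (pitch motor and pitch controller): 0.80600 × 0.76800 = 0.61901
Parallel ([0.92153] and [0.61901]): 1 − (1 − 0.92153)(1 − 0.61901) = 0.970

0.970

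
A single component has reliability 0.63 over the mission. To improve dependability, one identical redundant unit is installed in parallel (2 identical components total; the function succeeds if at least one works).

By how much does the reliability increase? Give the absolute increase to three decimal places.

0.233

R_before = 0.63
R_after = 1 − (1 − 0.63)^2 = 0.863
ΔR = 0.863 − 0.63 = 0.233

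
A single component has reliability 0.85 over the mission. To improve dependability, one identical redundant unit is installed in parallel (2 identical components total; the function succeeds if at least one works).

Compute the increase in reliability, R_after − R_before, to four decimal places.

0.1275

R_before = 0.85
R_after = 1 − (1 − 0.85)^2 = 0.9775
ΔR = 0.9775 − 0.85 = 0.1275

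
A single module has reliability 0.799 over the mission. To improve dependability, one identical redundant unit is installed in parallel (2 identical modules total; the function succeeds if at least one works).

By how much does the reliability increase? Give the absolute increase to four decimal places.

0.1606

R_before = 0.799
R_after = 1 − (1 − 0.799)^2 = 0.9596
ΔR = 0.9596 − 0.799 = 0.1606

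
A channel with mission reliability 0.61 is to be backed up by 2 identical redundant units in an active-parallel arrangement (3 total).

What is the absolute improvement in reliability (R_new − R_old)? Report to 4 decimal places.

0.3307

R_before = 0.61
R_after = 1 − (1 − 0.61)^3 = 0.9407
ΔR = 0.9407 − 0.61 = 0.3307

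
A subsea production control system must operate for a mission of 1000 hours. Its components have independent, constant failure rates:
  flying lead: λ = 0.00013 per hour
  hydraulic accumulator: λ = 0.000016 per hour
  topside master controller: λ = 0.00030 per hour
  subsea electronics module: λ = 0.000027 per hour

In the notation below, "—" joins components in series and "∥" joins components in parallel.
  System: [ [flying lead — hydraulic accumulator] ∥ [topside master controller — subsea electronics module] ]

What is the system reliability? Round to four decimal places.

R(flying lead) = exp(−0.00013 × 1000) = 0.878095
R(hydraulic accumulator) = exp(−0.000016 × 1000) = 0.984127
R(topside master controller) = exp(−0.00030 × 1000) = 0.740818
R(subsea electronics module) = exp(−0.000027 × 1000) = 0.973361
Series (flying lead and hydraulic accumulator): 0.878095 × 0.984127 = 0.864157
Series (topside master controller and subsea electronics module): 0.740818 × 0.973361 = 0.721083
Parallel ([0.864157] and [0.721083]): 1 − (1 − 0.864157)(1 − 0.721083) = 0.9621

0.9621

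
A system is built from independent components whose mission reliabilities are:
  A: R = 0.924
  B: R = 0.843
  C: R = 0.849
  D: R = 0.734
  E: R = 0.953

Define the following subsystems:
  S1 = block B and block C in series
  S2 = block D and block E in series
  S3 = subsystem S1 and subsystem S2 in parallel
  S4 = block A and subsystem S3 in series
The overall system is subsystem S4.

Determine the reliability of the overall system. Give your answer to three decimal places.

Series (B and C): 0.84300 × 0.84900 = 0.71571
Series (D and E): 0.73400 × 0.95300 = 0.69950
Parallel ([0.71571] and [0.69950]): 1 − (1 − 0.71571)(1 − 0.69950) = 0.91457
Series (A and [0.91457]): 0.92400 × 0.91457 = 0.845

0.845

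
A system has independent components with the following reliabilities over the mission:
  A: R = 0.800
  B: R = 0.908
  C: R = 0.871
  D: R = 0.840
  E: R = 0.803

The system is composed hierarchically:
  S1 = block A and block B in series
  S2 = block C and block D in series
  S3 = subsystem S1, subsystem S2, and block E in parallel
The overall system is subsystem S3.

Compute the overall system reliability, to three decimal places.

Series (A and B): 0.80000 × 0.90800 = 0.72640
Series (C and D): 0.87100 × 0.84000 = 0.73164
Parallel ([0.72640], [0.73164], and E): 1 − (1 − 0.72640)(1 − 0.73164)(1 − 0.80300) = 0.986

0.986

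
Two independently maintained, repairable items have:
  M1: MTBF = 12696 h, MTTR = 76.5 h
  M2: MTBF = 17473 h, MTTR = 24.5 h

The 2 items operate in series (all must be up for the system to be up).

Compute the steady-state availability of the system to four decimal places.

0.9926

A(M1) = MTBF/(MTBF+MTTR) = 12696/(12696+76.5) = 0.994011
A(M2) = MTBF/(MTBF+MTTR) = 17473/(17473+24.5) = 0.998600
Series availability: 0.994011 × 0.998600 = 0.9926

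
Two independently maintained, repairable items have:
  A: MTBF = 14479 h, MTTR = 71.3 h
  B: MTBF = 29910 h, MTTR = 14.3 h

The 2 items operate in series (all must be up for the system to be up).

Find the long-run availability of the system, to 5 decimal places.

0.99462

A(A) = MTBF/(MTBF+MTTR) = 14479/(14479+71.3) = 0.995100
A(B) = MTBF/(MTBF+MTTR) = 29910/(29910+14.3) = 0.999522
Series availability: 0.995100 × 0.999522 = 0.99462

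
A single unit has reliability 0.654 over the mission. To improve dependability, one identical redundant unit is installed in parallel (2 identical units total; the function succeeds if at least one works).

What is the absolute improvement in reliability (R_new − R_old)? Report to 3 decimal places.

0.226

R_before = 0.654
R_after = 1 − (1 − 0.654)^2 = 0.880
ΔR = 0.880 − 0.654 = 0.226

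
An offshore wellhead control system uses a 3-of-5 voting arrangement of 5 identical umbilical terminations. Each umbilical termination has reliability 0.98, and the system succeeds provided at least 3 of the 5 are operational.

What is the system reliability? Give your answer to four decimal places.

R = Σ_{i=3}^{5} C(5,i) p^i (1−p)^{5−i} with p = 0.98
C(5,3)·0.98^3·0.02^2 = 0.003765
C(5,4)·0.98^4·0.02^1 = 0.092237
C(5,5)·0.98^5·0.02^0 = 0.903921
Sum = 0.9999

0.9999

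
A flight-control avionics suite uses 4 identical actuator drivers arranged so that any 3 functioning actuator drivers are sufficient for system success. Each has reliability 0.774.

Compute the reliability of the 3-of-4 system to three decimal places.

0.778

R = Σ_{i=3}^{4} C(4,i) p^i (1−p)^{4−i} with p = 0.774
C(4,3)·0.774^3·0.226^1 = 0.41917
C(4,4)·0.774^4·0.226^0 = 0.35889
Sum = 0.778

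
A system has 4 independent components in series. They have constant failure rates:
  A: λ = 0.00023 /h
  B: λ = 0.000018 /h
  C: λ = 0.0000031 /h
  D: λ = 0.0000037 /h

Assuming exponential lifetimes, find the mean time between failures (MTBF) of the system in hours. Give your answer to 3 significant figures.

Series of exponential components: λ_sys = Σ λ_i
λ_sys = 0.00023 + 0.000018 + 0.0000031 + 0.0000037 = 2.5480e-04 /h
MTBF = 1 / λ_sys = 3920 h

3920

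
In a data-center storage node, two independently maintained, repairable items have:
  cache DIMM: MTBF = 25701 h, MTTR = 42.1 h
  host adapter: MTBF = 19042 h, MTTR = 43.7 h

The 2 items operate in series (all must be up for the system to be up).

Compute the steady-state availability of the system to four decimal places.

A(cache DIMM) = MTBF/(MTBF+MTTR) = 25701/(25701+42.1) = 0.998365
A(host adapter) = MTBF/(MTBF+MTTR) = 19042/(19042+43.7) = 0.997710
Series availability: 0.998365 × 0.997710 = 0.9961

0.9961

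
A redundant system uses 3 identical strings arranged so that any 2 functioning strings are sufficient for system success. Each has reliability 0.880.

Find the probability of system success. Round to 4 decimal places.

R = Σ_{i=2}^{3} C(3,i) p^i (1−p)^{3−i} with p = 0.880
C(3,2)·0.880^2·0.120^1 = 0.278784
C(3,3)·0.880^3·0.120^0 = 0.681472
Sum = 0.9603

0.9603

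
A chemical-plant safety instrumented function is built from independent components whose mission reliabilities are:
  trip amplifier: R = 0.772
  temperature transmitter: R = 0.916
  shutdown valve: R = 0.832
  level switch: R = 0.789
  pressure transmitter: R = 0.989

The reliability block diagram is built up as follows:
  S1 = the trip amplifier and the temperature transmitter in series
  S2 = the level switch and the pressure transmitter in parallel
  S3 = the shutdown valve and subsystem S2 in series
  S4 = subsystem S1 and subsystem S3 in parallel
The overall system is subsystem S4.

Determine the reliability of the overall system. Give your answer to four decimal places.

Series (trip amplifier and temperature transmitter): 0.772000 × 0.916000 = 0.707152
Parallel (level switch and pressure transmitter): 1 − (1 − 0.789000)(1 − 0.989000) = 0.997679
Series (shutdown valve and [0.997679]): 0.832000 × 0.997679 = 0.830069
Parallel ([0.707152] and [0.830069]): 1 − (1 − 0.707152)(1 − 0.830069) = 0.9502

0.9502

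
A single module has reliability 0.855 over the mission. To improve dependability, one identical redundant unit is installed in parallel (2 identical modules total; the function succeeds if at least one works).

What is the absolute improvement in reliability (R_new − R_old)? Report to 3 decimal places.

0.124

R_before = 0.855
R_after = 1 − (1 − 0.855)^2 = 0.979
ΔR = 0.979 − 0.855 = 0.124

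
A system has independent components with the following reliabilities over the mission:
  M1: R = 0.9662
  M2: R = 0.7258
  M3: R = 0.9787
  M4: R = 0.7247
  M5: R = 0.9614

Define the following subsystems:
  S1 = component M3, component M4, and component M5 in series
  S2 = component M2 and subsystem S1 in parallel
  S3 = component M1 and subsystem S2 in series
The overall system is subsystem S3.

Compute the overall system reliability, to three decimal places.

0.882

Series (M3, M4, and M5): 0.97870 × 0.72470 × 0.96140 = 0.68189
Parallel (M2 and [0.68189]): 1 − (1 − 0.72580)(1 − 0.68189) = 0.91277
Series (M1 and [0.91277]): 0.96620 × 0.91277 = 0.882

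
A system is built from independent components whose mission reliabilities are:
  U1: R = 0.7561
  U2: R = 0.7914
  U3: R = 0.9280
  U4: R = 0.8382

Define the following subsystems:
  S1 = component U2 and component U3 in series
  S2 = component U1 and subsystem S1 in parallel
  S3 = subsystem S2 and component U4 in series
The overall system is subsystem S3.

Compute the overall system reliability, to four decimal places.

Series (U2 and U3): 0.791400 × 0.928000 = 0.734419
Parallel (U1 and [0.734419]): 1 − (1 − 0.756100)(1 − 0.734419) = 0.935225
Series ([0.935225] and U4): 0.935225 × 0.838200 = 0.7839

0.7839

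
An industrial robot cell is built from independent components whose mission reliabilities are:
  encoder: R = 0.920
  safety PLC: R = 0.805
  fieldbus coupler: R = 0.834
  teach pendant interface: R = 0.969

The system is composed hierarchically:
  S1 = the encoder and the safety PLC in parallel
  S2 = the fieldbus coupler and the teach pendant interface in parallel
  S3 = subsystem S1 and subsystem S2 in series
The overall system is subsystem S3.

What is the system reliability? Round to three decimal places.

Parallel (encoder and safety PLC): 1 − (1 − 0.92000)(1 − 0.80500) = 0.98440
Parallel (fieldbus coupler and teach pendant interface): 1 − (1 − 0.83400)(1 − 0.96900) = 0.99485
Series ([0.98440] and [0.99485]): 0.98440 × 0.99485 = 0.979

0.979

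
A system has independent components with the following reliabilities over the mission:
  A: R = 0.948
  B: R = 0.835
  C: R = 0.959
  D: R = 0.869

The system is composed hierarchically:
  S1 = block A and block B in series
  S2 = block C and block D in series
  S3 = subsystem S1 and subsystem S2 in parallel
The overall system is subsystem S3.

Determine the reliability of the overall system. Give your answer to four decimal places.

0.9653

Series (A and B): 0.948000 × 0.835000 = 0.791580
Series (C and D): 0.959000 × 0.869000 = 0.833371
Parallel ([0.791580] and [0.833371]): 1 − (1 − 0.791580)(1 − 0.833371) = 0.9653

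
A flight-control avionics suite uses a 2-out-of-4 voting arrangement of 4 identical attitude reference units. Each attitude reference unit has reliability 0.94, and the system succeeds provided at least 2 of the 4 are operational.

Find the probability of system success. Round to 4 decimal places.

0.9992

R = Σ_{i=2}^{4} C(4,i) p^i (1−p)^{4−i} with p = 0.94
C(4,2)·0.94^2·0.06^2 = 0.019086
C(4,3)·0.94^3·0.06^1 = 0.199340
C(4,4)·0.94^4·0.06^0 = 0.780749
Sum = 0.9992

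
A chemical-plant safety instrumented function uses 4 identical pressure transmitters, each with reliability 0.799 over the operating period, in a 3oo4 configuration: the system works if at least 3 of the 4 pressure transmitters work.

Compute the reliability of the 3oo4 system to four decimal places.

0.8177

R = Σ_{i=3}^{4} C(4,i) p^i (1−p)^{4−i} with p = 0.799
C(4,3)·0.799^3·0.201^1 = 0.410106
C(4,4)·0.799^4·0.201^0 = 0.407556
Sum = 0.8177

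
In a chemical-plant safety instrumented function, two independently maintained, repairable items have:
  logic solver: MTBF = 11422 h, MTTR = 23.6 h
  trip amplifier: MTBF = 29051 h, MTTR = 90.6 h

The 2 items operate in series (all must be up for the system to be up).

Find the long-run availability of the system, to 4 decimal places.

0.9948

A(logic solver) = MTBF/(MTBF+MTTR) = 11422/(11422+23.6) = 0.997938
A(trip amplifier) = MTBF/(MTBF+MTTR) = 29051/(29051+90.6) = 0.996891
Series availability: 0.997938 × 0.996891 = 0.9948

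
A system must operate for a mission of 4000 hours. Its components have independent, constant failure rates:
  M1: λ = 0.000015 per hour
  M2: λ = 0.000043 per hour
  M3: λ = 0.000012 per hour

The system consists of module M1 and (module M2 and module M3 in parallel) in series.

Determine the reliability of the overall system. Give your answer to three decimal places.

0.935

R(M1) = exp(−0.000015 × 4000) = 0.94176
R(M2) = exp(−0.000043 × 4000) = 0.84198
R(M3) = exp(−0.000012 × 4000) = 0.95313
Parallel (M2 and M3): 1 − (1 − 0.84198)(1 − 0.95313) = 0.99259
Series (M1 and [0.99259]): 0.94176 × 0.99259 = 0.935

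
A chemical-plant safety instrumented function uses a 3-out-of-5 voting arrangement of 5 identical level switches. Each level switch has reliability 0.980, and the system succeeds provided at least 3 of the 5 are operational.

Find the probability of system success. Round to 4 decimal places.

0.9999

R = Σ_{i=3}^{5} C(5,i) p^i (1−p)^{5−i} with p = 0.980
C(5,3)·0.980^3·0.020^2 = 0.003765
C(5,4)·0.980^4·0.020^1 = 0.092237
C(5,5)·0.980^5·0.020^0 = 0.903921
Sum = 0.9999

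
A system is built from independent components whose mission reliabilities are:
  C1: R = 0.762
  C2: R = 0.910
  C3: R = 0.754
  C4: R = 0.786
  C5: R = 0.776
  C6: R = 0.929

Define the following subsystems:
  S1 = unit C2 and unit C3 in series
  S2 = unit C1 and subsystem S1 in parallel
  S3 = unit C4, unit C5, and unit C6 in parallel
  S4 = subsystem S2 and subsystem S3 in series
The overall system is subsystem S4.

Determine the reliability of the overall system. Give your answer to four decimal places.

Series (C2 and C3): 0.910000 × 0.754000 = 0.686140
Parallel (C1 and [0.686140]): 1 − (1 − 0.762000)(1 − 0.686140) = 0.925301
Parallel (C4, C5, and C6): 1 − (1 − 0.786000)(1 − 0.776000)(1 − 0.929000) = 0.996597
Series ([0.925301] and [0.996597]): 0.925301 × 0.996597 = 0.9222

0.9222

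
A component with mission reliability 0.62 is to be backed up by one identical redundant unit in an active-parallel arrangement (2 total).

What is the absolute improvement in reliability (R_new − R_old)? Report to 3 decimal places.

0.236

R_before = 0.62
R_after = 1 − (1 − 0.62)^2 = 0.856
ΔR = 0.856 − 0.62 = 0.236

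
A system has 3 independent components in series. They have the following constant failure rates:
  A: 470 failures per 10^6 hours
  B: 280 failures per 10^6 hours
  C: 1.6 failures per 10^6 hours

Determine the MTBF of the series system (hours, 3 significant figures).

Series of exponential components: λ_sys = Σ λ_i
λ_sys = 0.00047 + 0.00028 + 0.0000016 = 7.5160e-04 /h
MTBF = 1 / λ_sys = 1330 h

1330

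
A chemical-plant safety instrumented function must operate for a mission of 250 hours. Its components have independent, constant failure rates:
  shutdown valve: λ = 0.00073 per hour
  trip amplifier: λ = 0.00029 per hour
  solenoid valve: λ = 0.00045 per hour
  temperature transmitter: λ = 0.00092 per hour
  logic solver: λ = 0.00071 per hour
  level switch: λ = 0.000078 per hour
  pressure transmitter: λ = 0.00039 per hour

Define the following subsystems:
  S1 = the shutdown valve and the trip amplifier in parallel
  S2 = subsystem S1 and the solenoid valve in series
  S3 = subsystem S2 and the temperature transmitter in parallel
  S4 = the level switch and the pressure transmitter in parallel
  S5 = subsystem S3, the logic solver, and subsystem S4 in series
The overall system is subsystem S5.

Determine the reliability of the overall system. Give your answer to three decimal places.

R(shutdown valve) = exp(−0.00073 × 250) = 0.83318
R(trip amplifier) = exp(−0.00029 × 250) = 0.93007
R(solenoid valve) = exp(−0.00045 × 250) = 0.89360
R(temperature transmitter) = exp(−0.00092 × 250) = 0.79453
R(logic solver) = exp(−0.00071 × 250) = 0.83736
R(level switch) = exp(−0.000078 × 250) = 0.98069
R(pressure transmitter) = exp(−0.00039 × 250) = 0.90710
Parallel (shutdown valve and trip amplifier): 1 − (1 − 0.83318)(1 − 0.93007) = 0.98833
Series ([0.98833] and solenoid valve): 0.98833 × 0.89360 = 0.88317
Parallel ([0.88317] and temperature transmitter): 1 − (1 − 0.88317)(1 − 0.79453) = 0.97599
Parallel (level switch and pressure transmitter): 1 − (1 − 0.98069)(1 − 0.90710) = 0.99821
Series ([0.97599], logic solver, and [0.99821]): 0.97599 × 0.83736 × 0.99821 = 0.816

0.816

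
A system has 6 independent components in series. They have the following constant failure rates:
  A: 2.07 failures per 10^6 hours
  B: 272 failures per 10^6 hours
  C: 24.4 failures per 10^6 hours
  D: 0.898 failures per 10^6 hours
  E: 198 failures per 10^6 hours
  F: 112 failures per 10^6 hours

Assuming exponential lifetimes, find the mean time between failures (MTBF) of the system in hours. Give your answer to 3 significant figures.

Series of exponential components: λ_sys = Σ λ_i
λ_sys = 0.00000207 + 0.000272 + 0.0000244 + 0.000000898 + 0.000198 + 0.000112 = 6.0937e-04 /h
MTBF = 1 / λ_sys = 1640 h

1640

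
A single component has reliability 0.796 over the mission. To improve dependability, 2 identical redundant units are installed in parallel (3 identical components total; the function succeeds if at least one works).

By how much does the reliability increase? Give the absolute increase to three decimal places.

0.196

R_before = 0.796
R_after = 1 − (1 − 0.796)^3 = 0.992
ΔR = 0.992 − 0.796 = 0.196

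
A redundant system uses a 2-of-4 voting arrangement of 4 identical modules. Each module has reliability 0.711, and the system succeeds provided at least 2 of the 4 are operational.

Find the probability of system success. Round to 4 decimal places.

R = Σ_{i=2}^{4} C(4,i) p^i (1−p)^{4−i} with p = 0.711
C(4,2)·0.711^2·0.289^2 = 0.253330
C(4,3)·0.711^3·0.289^1 = 0.415496
C(4,4)·0.711^4·0.289^0 = 0.255551
Sum = 0.9244

0.9244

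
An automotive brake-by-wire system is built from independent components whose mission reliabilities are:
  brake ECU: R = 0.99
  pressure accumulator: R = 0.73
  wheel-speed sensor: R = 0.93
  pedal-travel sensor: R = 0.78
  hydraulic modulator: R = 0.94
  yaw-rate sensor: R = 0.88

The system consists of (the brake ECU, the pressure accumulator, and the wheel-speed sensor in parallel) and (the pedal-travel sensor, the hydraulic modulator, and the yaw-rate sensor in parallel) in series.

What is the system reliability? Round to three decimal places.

0.998

Parallel (brake ECU, pressure accumulator, and wheel-speed sensor): 1 − (1 − 0.99000)(1 − 0.73000)(1 − 0.93000) = 0.99981
Parallel (pedal-travel sensor, hydraulic modulator, and yaw-rate sensor): 1 − (1 − 0.78000)(1 − 0.94000)(1 − 0.88000) = 0.99842
Series ([0.99981] and [0.99842]): 0.99981 × 0.99842 = 0.998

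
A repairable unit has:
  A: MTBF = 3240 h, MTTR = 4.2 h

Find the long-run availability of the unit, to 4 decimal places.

A(A) = MTBF/(MTBF+MTTR) = 3240/(3240+4.2) = 0.9987

0.9987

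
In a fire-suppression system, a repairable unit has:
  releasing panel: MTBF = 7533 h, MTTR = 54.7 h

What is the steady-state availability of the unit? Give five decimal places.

A(releasing panel) = MTBF/(MTBF+MTTR) = 7533/(7533+54.7) = 0.99279

0.99279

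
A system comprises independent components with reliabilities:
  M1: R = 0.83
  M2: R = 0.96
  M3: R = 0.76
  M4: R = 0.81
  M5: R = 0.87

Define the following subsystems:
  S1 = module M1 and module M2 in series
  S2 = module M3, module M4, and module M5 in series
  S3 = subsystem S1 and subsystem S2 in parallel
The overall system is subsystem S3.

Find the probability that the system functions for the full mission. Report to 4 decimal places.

0.9056

Series (M1 and M2): 0.830000 × 0.960000 = 0.796800
Series (M3, M4, and M5): 0.760000 × 0.810000 × 0.870000 = 0.535572
Parallel ([0.796800] and [0.535572]): 1 − (1 − 0.796800)(1 − 0.535572) = 0.9056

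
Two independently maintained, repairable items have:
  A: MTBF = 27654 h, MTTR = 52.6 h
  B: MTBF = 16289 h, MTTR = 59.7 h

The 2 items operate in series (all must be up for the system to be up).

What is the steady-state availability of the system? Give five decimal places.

A(A) = MTBF/(MTBF+MTTR) = 27654/(27654+52.6) = 0.998102
A(B) = MTBF/(MTBF+MTTR) = 16289/(16289+59.7) = 0.996348
Series availability: 0.998102 × 0.996348 = 0.99446

0.99446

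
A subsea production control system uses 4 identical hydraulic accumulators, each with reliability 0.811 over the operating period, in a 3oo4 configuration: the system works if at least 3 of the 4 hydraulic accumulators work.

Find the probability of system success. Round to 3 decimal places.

R = Σ_{i=3}^{4} C(4,i) p^i (1−p)^{4−i} with p = 0.811
C(4,3)·0.811^3·0.189^1 = 0.40326
C(4,4)·0.811^4·0.189^0 = 0.43260
Sum = 0.836

0.836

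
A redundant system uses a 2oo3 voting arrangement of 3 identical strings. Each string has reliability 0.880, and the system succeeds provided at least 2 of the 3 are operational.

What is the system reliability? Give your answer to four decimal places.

0.9603

R = Σ_{i=2}^{3} C(3,i) p^i (1−p)^{3−i} with p = 0.880
C(3,2)·0.880^2·0.120^1 = 0.278784
C(3,3)·0.880^3·0.120^0 = 0.681472
Sum = 0.9603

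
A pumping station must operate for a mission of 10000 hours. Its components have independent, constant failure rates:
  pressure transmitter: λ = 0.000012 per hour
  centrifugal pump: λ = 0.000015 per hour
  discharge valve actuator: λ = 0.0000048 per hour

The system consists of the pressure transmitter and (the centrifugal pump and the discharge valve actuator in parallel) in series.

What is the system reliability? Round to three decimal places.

R(pressure transmitter) = exp(−0.000012 × 10000) = 0.88692
R(centrifugal pump) = exp(−0.000015 × 10000) = 0.86071
R(discharge valve actuator) = exp(−0.0000048 × 10000) = 0.95313
Parallel (centrifugal pump and discharge valve actuator): 1 − (1 − 0.86071)(1 − 0.95313) = 0.99347
Series (pressure transmitter and [0.99347]): 0.88692 × 0.99347 = 0.881

0.881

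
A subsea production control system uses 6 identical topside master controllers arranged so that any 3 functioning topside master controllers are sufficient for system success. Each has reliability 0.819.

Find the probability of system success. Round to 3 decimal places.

R = Σ_{i=3}^{6} C(6,i) p^i (1−p)^{6−i} with p = 0.819
C(6,3)·0.819^3·0.181^3 = 0.06515
C(6,4)·0.819^4·0.181^2 = 0.22110
C(6,5)·0.819^5·0.181^1 = 0.40017
C(6,6)·0.819^6·0.181^0 = 0.30179
Sum = 0.988

0.988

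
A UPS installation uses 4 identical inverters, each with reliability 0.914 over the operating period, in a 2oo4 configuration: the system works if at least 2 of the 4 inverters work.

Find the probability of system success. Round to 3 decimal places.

R = Σ_{i=2}^{4} C(4,i) p^i (1−p)^{4−i} with p = 0.914
C(4,2)·0.914^2·0.086^2 = 0.03707
C(4,3)·0.914^3·0.086^1 = 0.26266
C(4,4)·0.914^4·0.086^0 = 0.69789
Sum = 0.998

0.998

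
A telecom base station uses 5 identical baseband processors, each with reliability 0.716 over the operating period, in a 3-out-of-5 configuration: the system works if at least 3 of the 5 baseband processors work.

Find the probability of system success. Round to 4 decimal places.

R = Σ_{i=3}^{5} C(5,i) p^i (1−p)^{5−i} with p = 0.716
C(5,3)·0.716^3·0.284^2 = 0.296057
C(5,4)·0.716^4·0.284^1 = 0.373199
C(5,5)·0.716^5·0.284^0 = 0.188176
Sum = 0.8574

0.8574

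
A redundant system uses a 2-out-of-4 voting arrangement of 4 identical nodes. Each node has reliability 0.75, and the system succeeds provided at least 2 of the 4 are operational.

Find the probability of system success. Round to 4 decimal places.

R = Σ_{i=2}^{4} C(4,i) p^i (1−p)^{4−i} with p = 0.75
C(4,2)·0.75^2·0.25^2 = 0.210938
C(4,3)·0.75^3·0.25^1 = 0.421875
C(4,4)·0.75^4·0.25^0 = 0.316406
Sum = 0.9492

0.9492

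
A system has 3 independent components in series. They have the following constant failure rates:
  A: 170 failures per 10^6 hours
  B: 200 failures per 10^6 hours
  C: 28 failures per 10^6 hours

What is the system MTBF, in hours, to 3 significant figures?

Series of exponential components: λ_sys = Σ λ_i
λ_sys = 0.00017 + 0.00020 + 0.000028 = 3.9800e-04 /h
MTBF = 1 / λ_sys = 2510 h

2510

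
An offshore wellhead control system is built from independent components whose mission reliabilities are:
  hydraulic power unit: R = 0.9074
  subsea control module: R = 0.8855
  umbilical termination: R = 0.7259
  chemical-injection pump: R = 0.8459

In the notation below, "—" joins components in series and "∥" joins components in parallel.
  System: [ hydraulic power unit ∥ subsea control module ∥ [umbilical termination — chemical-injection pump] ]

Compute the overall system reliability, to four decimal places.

0.9959

Series (umbilical termination and chemical-injection pump): 0.725900 × 0.845900 = 0.614039
Parallel (hydraulic power unit, subsea control module, and [0.614039]): 1 − (1 − 0.907400)(1 − 0.885500)(1 − 0.614039) = 0.9959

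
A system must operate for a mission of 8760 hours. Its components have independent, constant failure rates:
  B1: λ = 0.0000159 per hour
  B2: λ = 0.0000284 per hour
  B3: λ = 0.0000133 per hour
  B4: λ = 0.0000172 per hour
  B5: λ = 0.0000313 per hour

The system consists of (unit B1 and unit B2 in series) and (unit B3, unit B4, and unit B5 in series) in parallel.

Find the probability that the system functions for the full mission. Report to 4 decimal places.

R(B1) = exp(−0.0000159 × 8760) = 0.869981
R(B2) = exp(−0.0000284 × 8760) = 0.779748
R(B3) = exp(−0.0000133 × 8760) = 0.890023
R(B4) = exp(−0.0000172 × 8760) = 0.860130
R(B5) = exp(−0.0000313 × 8760) = 0.760189
Series (B1 and B2): 0.869981 × 0.779748 = 0.678366
Series (B3, B4, and B5): 0.890023 × 0.860130 × 0.760189 = 0.581952
Parallel ([0.678366] and [0.581952]): 1 − (1 − 0.678366)(1 − 0.581952) = 0.8655

0.8655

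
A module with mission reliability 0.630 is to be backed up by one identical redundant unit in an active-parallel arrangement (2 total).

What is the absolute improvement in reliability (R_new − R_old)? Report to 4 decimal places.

R_before = 0.630
R_after = 1 − (1 − 0.630)^2 = 0.8631
ΔR = 0.8631 − 0.630 = 0.2331

0.2331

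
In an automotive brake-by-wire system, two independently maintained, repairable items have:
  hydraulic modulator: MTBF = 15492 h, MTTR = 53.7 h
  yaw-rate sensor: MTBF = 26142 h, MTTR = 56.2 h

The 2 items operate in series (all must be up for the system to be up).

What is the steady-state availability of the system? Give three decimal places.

0.994

A(hydraulic modulator) = MTBF/(MTBF+MTTR) = 15492/(15492+53.7) = 0.996546
A(yaw-rate sensor) = MTBF/(MTBF+MTTR) = 26142/(26142+56.2) = 0.997855
Series availability: 0.996546 × 0.997855 = 0.994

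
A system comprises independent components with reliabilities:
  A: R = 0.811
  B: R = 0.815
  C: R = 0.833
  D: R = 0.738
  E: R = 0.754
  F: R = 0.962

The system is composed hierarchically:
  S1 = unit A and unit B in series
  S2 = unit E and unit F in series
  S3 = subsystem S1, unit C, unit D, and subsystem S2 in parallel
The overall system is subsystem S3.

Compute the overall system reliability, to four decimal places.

Series (A and B): 0.811000 × 0.815000 = 0.660965
Series (E and F): 0.754000 × 0.962000 = 0.725348
Parallel ([0.660965], C, D, and [0.725348]): 1 − (1 − 0.660965)(1 − 0.833000)(1 − 0.738000)(1 − 0.725348) = 0.9959

0.9959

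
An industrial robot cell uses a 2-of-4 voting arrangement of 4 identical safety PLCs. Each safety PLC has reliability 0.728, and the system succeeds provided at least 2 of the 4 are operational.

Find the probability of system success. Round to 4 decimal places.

R = Σ_{i=2}^{4} C(4,i) p^i (1−p)^{4−i} with p = 0.728
C(4,2)·0.728^2·0.272^2 = 0.235262
C(4,3)·0.728^3·0.272^1 = 0.419781
C(4,4)·0.728^4·0.272^0 = 0.280883
Sum = 0.9359

0.9359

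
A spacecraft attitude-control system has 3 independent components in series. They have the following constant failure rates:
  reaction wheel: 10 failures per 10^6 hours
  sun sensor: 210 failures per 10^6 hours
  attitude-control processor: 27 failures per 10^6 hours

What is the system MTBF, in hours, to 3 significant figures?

Series of exponential components: λ_sys = Σ λ_i
λ_sys = 0.000010 + 0.00021 + 0.000027 = 2.4700e-04 /h
MTBF = 1 / λ_sys = 4050 h

4050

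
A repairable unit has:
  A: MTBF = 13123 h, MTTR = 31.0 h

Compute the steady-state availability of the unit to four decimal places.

0.9976

A(A) = MTBF/(MTBF+MTTR) = 13123/(13123+31.0) = 0.9976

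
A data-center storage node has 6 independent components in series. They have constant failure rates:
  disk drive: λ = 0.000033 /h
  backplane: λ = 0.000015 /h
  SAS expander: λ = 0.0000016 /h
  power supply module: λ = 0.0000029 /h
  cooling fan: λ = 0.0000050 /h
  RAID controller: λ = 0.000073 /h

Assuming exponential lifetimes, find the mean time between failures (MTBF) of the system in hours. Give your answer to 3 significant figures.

7660

Series of exponential components: λ_sys = Σ λ_i
λ_sys = 0.000033 + 0.000015 + 0.0000016 + 0.0000029 + 0.0000050 + 0.000073 = 1.3050e-04 /h
MTBF = 1 / λ_sys = 7660 h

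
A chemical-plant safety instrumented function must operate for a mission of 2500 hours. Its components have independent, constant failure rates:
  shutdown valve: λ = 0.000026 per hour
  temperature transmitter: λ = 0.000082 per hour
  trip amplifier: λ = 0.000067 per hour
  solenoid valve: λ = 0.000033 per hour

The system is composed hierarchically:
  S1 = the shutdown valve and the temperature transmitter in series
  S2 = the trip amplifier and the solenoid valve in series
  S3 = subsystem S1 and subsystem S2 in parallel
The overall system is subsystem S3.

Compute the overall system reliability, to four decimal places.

R(shutdown valve) = exp(−0.000026 × 2500) = 0.937067
R(temperature transmitter) = exp(−0.000082 × 2500) = 0.814647
R(trip amplifier) = exp(−0.000067 × 2500) = 0.845777
R(solenoid valve) = exp(−0.000033 × 2500) = 0.920811
Series (shutdown valve and temperature transmitter): 0.937067 × 0.814647 = 0.763379
Series (trip amplifier and solenoid valve): 0.845777 × 0.920811 = 0.778801
Parallel ([0.763379] and [0.778801]): 1 − (1 − 0.763379)(1 − 0.778801) = 0.9477

0.9477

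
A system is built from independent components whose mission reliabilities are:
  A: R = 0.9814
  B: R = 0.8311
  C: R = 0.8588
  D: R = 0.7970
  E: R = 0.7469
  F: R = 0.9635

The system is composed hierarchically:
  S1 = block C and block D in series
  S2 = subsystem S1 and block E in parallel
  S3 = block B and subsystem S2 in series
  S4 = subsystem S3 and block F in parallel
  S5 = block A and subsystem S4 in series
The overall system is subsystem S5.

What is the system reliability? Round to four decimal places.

0.9730

Series (C and D): 0.858800 × 0.797000 = 0.684464
Parallel ([0.684464] and E): 1 − (1 − 0.684464)(1 − 0.746900) = 0.920138
Series (B and [0.920138]): 0.831100 × 0.920138 = 0.764727
Parallel ([0.764727] and F): 1 − (1 − 0.764727)(1 − 0.963500) = 0.991413
Series (A and [0.991413]): 0.981400 × 0.991413 = 0.9730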